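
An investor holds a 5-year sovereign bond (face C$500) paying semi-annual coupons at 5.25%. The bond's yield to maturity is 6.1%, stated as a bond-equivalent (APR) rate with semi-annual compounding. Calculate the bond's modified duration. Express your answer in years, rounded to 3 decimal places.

Periodic yield y = 0.0305. First find Macaulay duration:
  t   CF        PV=CF/(1+0.0305)^t    t·PV
  1       13.125        12.7365        12.7365
  2       13.125        12.3596        24.7191
  3       13.125        11.9938        35.9813
  4       13.125        11.6388        46.5551
  5       13.125        11.2943        56.4715
  6       13.125        10.9600        65.7601
  7       13.125        10.6356        74.4494
  8       13.125        10.3208        82.5668
  9       13.125        10.0154        90.1384
  10     513.125       379.9647     3,799.6467
  Σ                    481.9195     4,289.0250
P = 481.9195; Macaulay duration = 4,289.0250 / 481.9195 = 8.89988 half-year periods = 4.44994 years.
Modified duration = D_Mac / (1 + y) = 4.44994 / 1.0305 = 4.31823 years.

4.318 years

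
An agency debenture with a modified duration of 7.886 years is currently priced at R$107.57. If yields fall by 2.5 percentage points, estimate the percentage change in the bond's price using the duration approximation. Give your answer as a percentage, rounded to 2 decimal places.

+19.72%

Duration approximation: ΔP/P ≈ -D_mod · Δy = -7.886 × (-0.025) = +0.197150.
As a percentage: +19.7150%.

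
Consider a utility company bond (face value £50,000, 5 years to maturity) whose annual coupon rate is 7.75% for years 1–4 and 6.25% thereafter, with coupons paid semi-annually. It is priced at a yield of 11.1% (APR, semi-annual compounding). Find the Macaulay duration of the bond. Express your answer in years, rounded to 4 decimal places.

4.1701 years

Periodic yield y = 0.0555. Discount each cash flow and weight by its period:
  t   CF        PV=CF/(1+0.0555)^t    t·PV
  1     1,937.50     1,835.6229     1,835.6229
  2     1,937.50     1,739.1027     3,478.2055
  3     1,937.50     1,647.6577     4,942.9732
  4     1,937.50     1,561.0211     6,244.0842
  5     1,937.50     1,478.9399     7,394.6995
  6     1,937.50     1,401.1747     8,407.0482
  7     1,937.50     1,327.4985     9,292.4897
  8     1,937.50     1,257.6964    10,061.5710
  9     1,562.50       960.9391     8,648.4523
  10   51,562.50    30,043.5736   300,435.7359
  Σ                 43,253.2267   360,740.8824
Price P = Σ PV = 43,253.2267.
Macaulay duration = Σ(t·PV) / P = 360,740.8824 / 43,253.2267 = 8.34021 half-year periods.
In years: 8.34021 / 2 = 4.17010 years.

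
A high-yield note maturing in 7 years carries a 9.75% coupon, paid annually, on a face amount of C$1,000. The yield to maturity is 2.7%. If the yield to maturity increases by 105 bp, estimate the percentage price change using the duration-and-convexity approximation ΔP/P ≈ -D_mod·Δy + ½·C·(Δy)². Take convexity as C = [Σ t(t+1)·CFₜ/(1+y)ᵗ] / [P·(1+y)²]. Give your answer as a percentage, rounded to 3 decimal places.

With y = 0.027:
  t   CF        PV=CF/(1+0.027)^t    t·PV        t(t+1)·PV
  1        97.50        94.9367        94.9367         189.8734
  2        97.50        92.4408       184.8816         554.6448
  3        97.50        90.0105       270.0316       1,080.1263
  4        97.50        87.6441       350.5765       1,752.8826
  5        97.50        85.3400       426.6998       2,560.1986
  6        97.50        83.0964       498.5781       3,490.0468
  7     1,097.50       910.7757     6,375.4297      51,003.4379
  Σ                  1,444.2442     8,201.1340      60,631.2104
P = 1,444.2442; D_Mac = 5.67850 yrs; D_mod = 5.52921 yrs; C = 39.80290.
Duration effect: -5.52921 × (+0.0105) = -0.058057
Convexity effect: 0.5 × 39.80290 × (0.0105)² = +0.0021941
ΔP/P ≈ -0.058057 + 0.0021941 = -0.055863 = -5.5863%.

-5.586%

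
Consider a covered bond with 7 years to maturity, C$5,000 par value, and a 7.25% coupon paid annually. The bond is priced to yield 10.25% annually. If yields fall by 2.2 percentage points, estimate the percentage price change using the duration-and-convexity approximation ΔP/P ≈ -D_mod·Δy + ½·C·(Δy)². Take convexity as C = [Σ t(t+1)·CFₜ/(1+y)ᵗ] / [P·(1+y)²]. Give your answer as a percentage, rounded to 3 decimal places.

+12.027%

With y = 0.1025:
  t   CF        PV=CF/(1+0.1025)^t    t·PV        t(t+1)·PV
  1       362.50       328.7982       328.7982         657.5964
  2       362.50       298.2296       596.4593       1,789.3779
  3       362.50       270.5031       811.5092       3,246.0370
  4       362.50       245.3543       981.4171       4,907.0854
  5       362.50       222.5436     1,112.7178       6,676.3066
  6       362.50       201.8536     1,211.1214       8,477.8497
  7     5,362.50     2,708.4269    18,958.9883     151,671.9063
  Σ                  4,275.7092    24,001.0112     177,426.1592
P = 4,275.7092; D_Mac = 5.61334 yrs; D_mod = 5.09147 yrs; C = 34.13912.
Duration effect: -5.09147 × (-0.022) = +0.112012
Convexity effect: 0.5 × 34.13912 × (-0.022)² = +0.0082617
ΔP/P ≈ +0.112012 + 0.0082617 = +0.120274 = +12.0274%.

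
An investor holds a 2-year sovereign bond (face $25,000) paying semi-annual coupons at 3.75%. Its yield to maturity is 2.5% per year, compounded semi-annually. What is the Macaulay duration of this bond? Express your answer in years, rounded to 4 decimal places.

Periodic yield y = 0.0125. Discount each cash flow and weight by its period:
  t   CF        PV=CF/(1+0.0125)^t    t·PV
  1       468.75       462.9630       462.9630
  2       468.75       457.2474       914.4947
  3       468.75       451.6023     1,354.8070
  4    25,468.75    24,234.1339    96,936.5355
  Σ                 25,605.9466    99,668.8003
Price P = Σ PV = 25,605.9466.
Macaulay duration = Σ(t·PV) / P = 99,668.8003 / 25,605.9466 = 3.89241 half-year periods.
In years: 3.89241 / 2 = 1.94620 years.

1.9462 years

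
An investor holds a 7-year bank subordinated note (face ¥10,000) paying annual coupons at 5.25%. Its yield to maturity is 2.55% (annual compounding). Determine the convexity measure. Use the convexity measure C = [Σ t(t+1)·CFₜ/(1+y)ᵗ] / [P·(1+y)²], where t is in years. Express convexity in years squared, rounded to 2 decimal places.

With y = 0.0255:
  t   CF        PV=CF/(1+0.0255)^t    t·PV        t(t+1)·PV
  1       525.00       511.9454       511.9454       1,023.8908
  2       525.00       499.2154       998.4308       2,995.2924
  3       525.00       486.8020     1,460.4059       5,841.6234
  4       525.00       474.6972     1,898.7887       9,493.9434
  5       525.00       462.8934     2,314.4670      13,886.8017
  6       525.00       451.3831     2,708.2987      18,958.0911
  7    10,525.00     8,824.1413    61,768.9888     494,151.9103
  Σ                 11,711.0777    71,661.3252     546,351.5531
P = 11,711.0777.
Convexity = Σ t(t+1)·PV / [P·(1+y)²] = 546,351.5531 / (11,711.0777 × 1.051650) = 44.36127.

44.36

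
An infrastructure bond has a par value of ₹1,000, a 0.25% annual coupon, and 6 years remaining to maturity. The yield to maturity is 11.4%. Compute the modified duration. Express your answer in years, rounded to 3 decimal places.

5.337 years

Periodic yield y = 0.114. First find Macaulay duration:
  t   CF        PV=CF/(1+0.114)^t    t·PV
  1         2.50         2.2442         2.2442
  2         2.50         2.0145         4.0290
  3         2.50         1.8084         5.4251
  4         2.50         1.6233         6.4932
  5         2.50         1.4572         7.2859
  6     1,002.50       524.5335     3,147.2010
  Σ                    533.6810     3,172.6784
P = 533.6810; Macaulay duration = 3,172.6784 / 533.6810 = 5.94490 years.
Modified duration = D_Mac / (1 + y) = 5.94490 / 1.114 = 5.33653 years.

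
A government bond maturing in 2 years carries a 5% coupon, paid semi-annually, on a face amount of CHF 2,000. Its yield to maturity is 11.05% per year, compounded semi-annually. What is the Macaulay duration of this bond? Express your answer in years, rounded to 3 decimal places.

Periodic yield y = 0.05525. Discount each cash flow and weight by its period:
  t   CF        PV=CF/(1+0.05525)^t    t·PV
  1        50.00        47.3821        47.3821
  2        50.00        44.9013        89.8027
  3        50.00        42.5504       127.6513
  4     2,050.00     1,653.2267     6,612.9069
  Σ                  1,788.0606     6,877.7430
Price P = Σ PV = 1,788.0606.
Macaulay duration = Σ(t·PV) / P = 6,877.7430 / 1,788.0606 = 3.84648 half-year periods.
In years: 3.84648 / 2 = 1.92324 years.

1.923 years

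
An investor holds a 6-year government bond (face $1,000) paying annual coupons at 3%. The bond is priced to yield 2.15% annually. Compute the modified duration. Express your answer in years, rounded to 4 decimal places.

Periodic yield y = 0.0215. First find Macaulay duration:
  t   CF        PV=CF/(1+0.0215)^t    t·PV
  1        30.00        29.3686        29.3686
  2        30.00        28.7504        57.5009
  3        30.00        28.1453        84.4360
  4        30.00        27.5529       110.2117
  5        30.00        26.9730       134.8650
  6     1,030.00       906.5818     5,439.4908
  Σ                  1,047.3721     5,855.8730
P = 1,047.3721; Macaulay duration = 5,855.8730 / 1,047.3721 = 5.59102 years.
Modified duration = D_Mac / (1 + y) = 5.59102 / 1.0215 = 5.47334 years.

5.4733 years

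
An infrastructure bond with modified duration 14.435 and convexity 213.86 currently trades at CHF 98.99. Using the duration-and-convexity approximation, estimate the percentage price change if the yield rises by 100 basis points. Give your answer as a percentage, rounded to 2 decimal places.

-13.37%

Duration effect: -D_mod·Δy = -14.435 × (+0.01) = -0.144350
Convexity effect: ½·C·(Δy)² = 0.5 × 213.86 × (0.01)² = +0.0106930
ΔP/P ≈ -0.144350 + 0.0106930 = -0.133657
= -13.3657%.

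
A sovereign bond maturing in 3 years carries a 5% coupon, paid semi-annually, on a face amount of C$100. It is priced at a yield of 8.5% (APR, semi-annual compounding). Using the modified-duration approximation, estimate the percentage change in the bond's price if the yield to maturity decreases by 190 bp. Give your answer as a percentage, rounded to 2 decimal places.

+5.13%

Periodic yield y = 0.0425. Modified duration first:
  t   CF        PV=CF/(1+0.0425)^t    t·PV
  1         2.50         2.3981         2.3981
  2         2.50         2.3003         4.6006
  3         2.50         2.2065         6.6196
  4         2.50         2.1166         8.4663
  5         2.50         2.0303        10.1515
  6       102.50        79.8486       479.0918
  Σ                     90.9005       511.3280
P = 90.9005; D_Mac = 5.62514 half-year periods = 2.81257 yrs; D_mod = 2.81257/(1+0.0425) = 2.69791 yrs.
ΔP/P ≈ -D_mod · Δy = -2.69791 × (-0.019) = +0.051260 = +5.1260%.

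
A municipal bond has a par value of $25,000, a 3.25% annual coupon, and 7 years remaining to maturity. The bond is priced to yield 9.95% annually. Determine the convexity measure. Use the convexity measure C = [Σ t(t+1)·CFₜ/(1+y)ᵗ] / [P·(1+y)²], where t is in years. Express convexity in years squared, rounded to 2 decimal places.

With y = 0.0995:
  t   CF        PV=CF/(1+0.0995)^t    t·PV        t(t+1)·PV
  1       812.50       738.9723       738.9723       1,477.9445
  2       812.50       672.0985     1,344.1969       4,032.5908
  3       812.50       611.2765     1,833.8294       7,335.3175
  4       812.50       555.9586     2,223.8343      11,119.1715
  5       812.50       505.6467     2,528.2336      15,169.4018
  6       812.50       459.8879     2,759.3273      19,315.2911
  7    25,812.50    13,288.1167    93,016.8168     744,134.5345
  Σ                 16,831.9571   104,445.2106     802,584.2517
P = 16,831.9571.
Convexity = Σ t(t+1)·PV / [P·(1+y)²] = 802,584.2517 / (16,831.9571 × 1.208900) = 39.44260.

39.44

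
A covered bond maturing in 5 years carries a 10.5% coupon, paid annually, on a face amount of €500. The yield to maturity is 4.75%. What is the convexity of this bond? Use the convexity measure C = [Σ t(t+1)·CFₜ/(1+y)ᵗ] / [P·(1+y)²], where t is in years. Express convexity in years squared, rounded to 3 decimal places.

21.788

With y = 0.0475:
  t   CF        PV=CF/(1+0.0475)^t    t·PV        t(t+1)·PV
  1        52.50        50.1193        50.1193         100.2387
  2        52.50        47.8466        95.6932         287.0797
  3        52.50        45.6770       137.0309         548.1235
  4        52.50        43.6057       174.4228         872.1138
  5       552.50       438.0888     2,190.4439      13,142.6632
  Σ                    625.3374     2,647.7101      14,950.2189
P = 625.3374.
Convexity = Σ t(t+1)·PV / [P·(1+y)²] = 14,950.2189 / (625.3374 × 1.097256) = 21.78839.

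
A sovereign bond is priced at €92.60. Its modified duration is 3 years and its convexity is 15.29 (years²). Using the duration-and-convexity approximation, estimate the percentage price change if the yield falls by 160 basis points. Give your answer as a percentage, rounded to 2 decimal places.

+5.00%

Duration effect: -D_mod·Δy = -3 × (-0.016) = +0.048000
Convexity effect: ½·C·(Δy)² = 0.5 × 15.29 × (-0.016)² = +0.00195712
ΔP/P ≈ +0.048000 + 0.00195712 = +0.04995712
= +4.995712%.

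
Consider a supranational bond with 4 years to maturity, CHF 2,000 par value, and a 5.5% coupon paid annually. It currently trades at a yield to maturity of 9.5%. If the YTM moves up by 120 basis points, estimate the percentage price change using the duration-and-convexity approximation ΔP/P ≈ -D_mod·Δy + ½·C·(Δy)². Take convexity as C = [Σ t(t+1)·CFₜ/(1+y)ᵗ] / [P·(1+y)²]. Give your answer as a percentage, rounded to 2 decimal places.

With y = 0.095:
  t   CF        PV=CF/(1+0.095)^t    t·PV        t(t+1)·PV
  1       110.00       100.4566       100.4566         200.9132
  2       110.00        91.7412       183.4824         550.4472
  3       110.00        83.7819       251.3458       1,005.3831
  4     2,110.00     1,467.6618     5,870.6470      29,353.2352
  Σ                  1,743.6415     6,405.9318      31,109.9787
P = 1,743.6415; D_Mac = 3.67388 yrs; D_mod = 3.35514 yrs; C = 14.88039.
Duration effect: -3.35514 × (+0.012) = -0.040262
Convexity effect: 0.5 × 14.88039 × (0.012)² = +0.0010714
ΔP/P ≈ -0.040262 + 0.0010714 = -0.039190 = -3.9190%.

-3.92%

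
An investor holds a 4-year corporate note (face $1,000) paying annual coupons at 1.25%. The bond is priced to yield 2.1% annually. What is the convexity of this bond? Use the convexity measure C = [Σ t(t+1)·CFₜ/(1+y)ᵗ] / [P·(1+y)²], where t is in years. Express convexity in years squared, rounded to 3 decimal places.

18.708

With y = 0.021:
  t   CF        PV=CF/(1+0.021)^t    t·PV        t(t+1)·PV
  1        12.50        12.2429        12.2429          24.4858
  2        12.50        11.9911        23.9822          71.9465
  3        12.50        11.7445        35.2334         140.9334
  4     1,012.50       931.7343     3,726.9370      18,634.6851
  Σ                    967.7127     3,798.3955      18,872.0509
P = 967.7127.
Convexity = Σ t(t+1)·PV / [P·(1+y)²] = 18,872.0509 / (967.7127 × 1.042441) = 18.70773.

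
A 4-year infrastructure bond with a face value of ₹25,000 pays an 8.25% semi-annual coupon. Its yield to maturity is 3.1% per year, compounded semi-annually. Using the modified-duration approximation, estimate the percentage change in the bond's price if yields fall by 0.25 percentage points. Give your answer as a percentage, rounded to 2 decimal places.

+0.87%

Periodic yield y = 0.0155. Modified duration first:
  t   CF        PV=CF/(1+0.0155)^t    t·PV
  1     1,031.25     1,015.5096     1,015.5096
  2     1,031.25     1,000.0095     2,000.0189
  3     1,031.25       984.7459     2,954.2377
  4     1,031.25       969.7153     3,878.8612
  5     1,031.25       954.9141     4,774.5707
  6     1,031.25       940.3389     5,642.0333
  7     1,031.25       925.9861     6,481.9027
  8    26,031.25    23,017.3648   184,138.9185
  Σ                 29,808.5842   210,886.0526
P = 29,808.5842; D_Mac = 7.07468 half-year periods = 3.53734 yrs; D_mod = 3.53734/(1+0.0155) = 3.48335 yrs.
ΔP/P ≈ -D_mod · Δy = -3.48335 × (-0.0025) = +0.008708 = +0.8708%.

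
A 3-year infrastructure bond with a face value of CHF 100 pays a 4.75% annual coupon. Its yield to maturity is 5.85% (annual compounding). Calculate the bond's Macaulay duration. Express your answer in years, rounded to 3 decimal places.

2.864 years

Periodic yield y = 0.0585. Discount each cash flow and weight by its year:
  t   CF        PV=CF/(1+0.0585)^t    t·PV
  1         4.75         4.4875         4.4875
  2         4.75         4.2395         8.4789
  3       104.75        88.3246       264.9737
  Σ                     97.0515       277.9401
Price P = Σ PV = 97.0515.
Macaulay duration = Σ(t·PV) / P = 277.9401 / 97.0515 = 2.86384 years.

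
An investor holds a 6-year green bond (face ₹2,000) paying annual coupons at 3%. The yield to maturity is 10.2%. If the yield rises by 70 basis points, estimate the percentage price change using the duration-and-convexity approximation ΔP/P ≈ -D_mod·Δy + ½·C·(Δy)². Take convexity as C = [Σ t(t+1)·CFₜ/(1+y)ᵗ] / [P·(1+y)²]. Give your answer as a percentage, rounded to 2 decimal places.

With y = 0.102:
  t   CF        PV=CF/(1+0.102)^t    t·PV        t(t+1)·PV
  1        60.00        54.4465        54.4465         108.8929
  2        60.00        49.4070        98.8139         296.4417
  3        60.00        44.8339       134.5017         538.0067
  4        60.00        40.6841       162.7365         813.6823
  5        60.00        36.9184       184.5922       1,107.5530
  6     2,060.00     1,150.2114     6,901.2682      48,308.8772
  Σ                  1,376.5012     7,536.3589      51,173.4539
P = 1,376.5012; D_Mac = 5.47501 yrs; D_mod = 4.96825 yrs; C = 30.61293.
Duration effect: -4.96825 × (+0.007) = -0.034778
Convexity effect: 0.5 × 30.61293 × (0.007)² = +0.0007500
ΔP/P ≈ -0.034778 + 0.0007500 = -0.034028 = -3.4028%.

-3.40%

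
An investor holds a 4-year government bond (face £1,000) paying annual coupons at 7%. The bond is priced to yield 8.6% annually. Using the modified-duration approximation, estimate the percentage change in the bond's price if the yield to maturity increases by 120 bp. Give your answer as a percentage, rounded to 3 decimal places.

-3.992%

Periodic yield y = 0.086. Modified duration first:
  t   CF        PV=CF/(1+0.086)^t    t·PV
  1        70.00        64.4567        64.4567
  2        70.00        59.3524       118.7048
  3        70.00        54.6523       163.9569
  4     1,070.00       769.2446     3,076.9785
  Σ                    947.7061     3,424.0970
P = 947.7061; D_Mac = 3.61304 yrs; D_mod = 3.61304/(1+0.086) = 3.32692 yrs.
ΔP/P ≈ -D_mod · Δy = -3.32692 × (+0.012) = -0.039923 = -3.9923%.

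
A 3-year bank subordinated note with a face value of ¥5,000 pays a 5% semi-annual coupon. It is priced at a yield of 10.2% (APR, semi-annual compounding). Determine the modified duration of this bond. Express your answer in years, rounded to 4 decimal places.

Periodic yield y = 0.051. First find Macaulay duration:
  t   CF        PV=CF/(1+0.051)^t    t·PV
  1       125.00       118.9343       118.9343
  2       125.00       113.1630       226.3261
  3       125.00       107.6718       323.0153
  4       125.00       102.4470       409.7879
  5       125.00        97.4757       487.3786
  6     5,125.00     3,802.5731    22,815.4387
  Σ                  4,342.2650    24,380.8809
P = 4,342.2650; Macaulay duration = 24,380.8809 / 4,342.2650 = 5.61478 half-year periods = 2.80739 years.
Modified duration = D_Mac / (1 + y) = 2.80739 / 1.051 = 2.67116 years.

2.6712 years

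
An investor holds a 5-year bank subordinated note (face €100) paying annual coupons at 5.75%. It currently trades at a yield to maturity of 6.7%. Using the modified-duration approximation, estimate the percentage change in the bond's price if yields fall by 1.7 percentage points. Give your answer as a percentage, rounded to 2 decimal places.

+7.13%

Periodic yield y = 0.067. Modified duration first:
  t   CF        PV=CF/(1+0.067)^t    t·PV
  1         5.75         5.3889         5.3889
  2         5.75         5.0506        10.1011
  3         5.75         4.7334        14.2002
  4         5.75         4.4362        17.7448
  5       105.75        76.4642       382.3211
  Σ                     96.0733       429.7562
P = 96.0733; D_Mac = 4.47321 yrs; D_mod = 4.47321/(1+0.067) = 4.19232 yrs.
ΔP/P ≈ -D_mod · Δy = -4.19232 × (-0.017) = +0.071270 = +7.1270%.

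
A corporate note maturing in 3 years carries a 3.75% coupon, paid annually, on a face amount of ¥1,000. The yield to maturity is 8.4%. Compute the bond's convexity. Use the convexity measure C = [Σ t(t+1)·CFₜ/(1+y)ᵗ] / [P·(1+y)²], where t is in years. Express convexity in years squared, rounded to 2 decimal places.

9.69

With y = 0.084:
  t   CF        PV=CF/(1+0.084)^t    t·PV        t(t+1)·PV
  1        37.50        34.5941        34.5941          69.1882
  2        37.50        31.9134        63.8267         191.4802
  3     1,037.50       814.5172     2,443.5516       9,774.2064
  Σ                    881.0247     2,541.9724      10,034.8748
P = 881.0247.
Convexity = Σ t(t+1)·PV / [P·(1+y)²] = 10,034.8748 / (881.0247 × 1.175056) = 9.69316.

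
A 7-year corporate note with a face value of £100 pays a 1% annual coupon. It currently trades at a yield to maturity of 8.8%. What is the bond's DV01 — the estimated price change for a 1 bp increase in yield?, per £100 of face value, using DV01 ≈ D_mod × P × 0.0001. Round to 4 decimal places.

£0.0374

Periodic yield y = 0.088.
  t   CF        PV=CF/(1+0.088)^t    t·PV
  1         1.00         0.9191         0.9191
  2         1.00         0.8448         1.6896
  3         1.00         0.7764         2.3293
  4         1.00         0.7136         2.8546
  5         1.00         0.6559         3.2796
  6         1.00         0.6029         3.6172
  7       101.00        55.9653       391.7573
  Σ                     60.4781       406.4468
P = 60.4781; D_Mac = 6.72056 yrs; D_mod = 6.17698 yrs.
DV01 ≈ 6.17698 × 60.4781 × 0.0001 = 0.037357.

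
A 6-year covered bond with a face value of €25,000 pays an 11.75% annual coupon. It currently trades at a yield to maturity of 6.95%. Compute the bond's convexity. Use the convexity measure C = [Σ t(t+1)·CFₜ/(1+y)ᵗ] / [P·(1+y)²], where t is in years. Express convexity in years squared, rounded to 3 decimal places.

With y = 0.0695:
  t   CF        PV=CF/(1+0.0695)^t    t·PV        t(t+1)·PV
  1     2,937.50     2,746.6106     2,746.6106       5,493.2211
  2     2,937.50     2,568.1258     5,136.2516      15,408.7549
  3     2,937.50     2,401.2397     7,203.7190      28,814.8760
  4     2,937.50     2,245.1984     8,980.7935      44,903.9675
  5     2,937.50     2,099.2972    10,496.4861      62,978.9166
  6    27,937.50    18,668.2156   112,009.2934     784,065.0536
  Σ                 30,728.6872   146,573.1542     941,664.7898
P = 30,728.6872.
Convexity = Σ t(t+1)·PV / [P·(1+y)²] = 941,664.7898 / (30,728.6872 × 1.143830) = 26.79111.

26.791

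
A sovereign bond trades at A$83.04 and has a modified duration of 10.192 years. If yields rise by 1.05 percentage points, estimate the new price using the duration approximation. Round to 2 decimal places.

A$74.15

Duration approximation: ΔP/P ≈ -D_mod · Δy = -10.192 × (+0.0105) = -0.107016.
New price ≈ 83.04 × (1 - 0.107016) = 74.15339136.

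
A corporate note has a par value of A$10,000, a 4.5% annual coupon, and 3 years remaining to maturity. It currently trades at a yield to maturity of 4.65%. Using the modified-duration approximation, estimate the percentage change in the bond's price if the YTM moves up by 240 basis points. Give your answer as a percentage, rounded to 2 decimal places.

Periodic yield y = 0.0465. Modified duration first:
  t   CF        PV=CF/(1+0.0465)^t    t·PV
  1       450.00       430.0048       430.0048
  2       450.00       410.8980       821.7960
  3    10,450.00     9,117.9791    27,353.9373
  Σ                  9,958.8819    28,605.7381
P = 9,958.8819; D_Mac = 2.87238 yrs; D_mod = 2.87238/(1+0.0465) = 2.74475 yrs.
ΔP/P ≈ -D_mod · Δy = -2.74475 × (+0.024) = -0.065874 = -6.5874%.

-6.59%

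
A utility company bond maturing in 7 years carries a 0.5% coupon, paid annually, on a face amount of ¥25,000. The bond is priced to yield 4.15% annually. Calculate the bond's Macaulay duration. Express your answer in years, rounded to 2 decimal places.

6.88 years

Periodic yield y = 0.0415. Discount each cash flow and weight by its year:
  t   CF        PV=CF/(1+0.0415)^t    t·PV
  1       125.00       120.0192       120.0192
  2       125.00       115.2369       230.4737
  3       125.00       110.6451       331.9353
  4       125.00       106.2363       424.9452
  5       125.00       102.0032       510.0158
  6       125.00        97.9387       587.6322
  7    25,125.00    18,901.2772   132,308.9401
  Σ                 19,553.3565   134,513.9616
Price P = Σ PV = 19,553.3565.
Macaulay duration = Σ(t·PV) / P = 134,513.9616 / 19,553.3565 = 6.87933 years.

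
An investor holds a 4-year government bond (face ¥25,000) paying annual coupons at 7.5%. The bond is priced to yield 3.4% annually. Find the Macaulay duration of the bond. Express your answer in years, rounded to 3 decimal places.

Periodic yield y = 0.034. Discount each cash flow and weight by its year:
  t   CF        PV=CF/(1+0.034)^t    t·PV
  1     1,875.00     1,813.3462     1,813.3462
  2     1,875.00     1,753.7198     3,507.4395
  3     1,875.00     1,696.0539     5,088.1618
  4    26,875.00    23,510.7410    94,042.9641
  Σ                 28,773.8609   104,451.9117
Price P = Σ PV = 28,773.8609.
Macaulay duration = Σ(t·PV) / P = 104,451.9117 / 28,773.8609 = 3.63010 years.

3.630 years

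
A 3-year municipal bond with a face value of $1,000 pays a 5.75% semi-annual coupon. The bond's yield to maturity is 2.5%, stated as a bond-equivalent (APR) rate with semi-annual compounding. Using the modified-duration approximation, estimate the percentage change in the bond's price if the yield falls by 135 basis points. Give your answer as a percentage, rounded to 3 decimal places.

Periodic yield y = 0.0125. Modified duration first:
  t   CF        PV=CF/(1+0.0125)^t    t·PV
  1        28.75        28.3951        28.3951
  2        28.75        28.0445        56.0890
  3        28.75        27.6983        83.0948
  4        28.75        27.3563       109.4253
  5        28.75        27.0186       135.0930
  6     1,028.75       954.8599     5,729.1594
  Σ                  1,093.3727     6,141.2566
P = 1,093.3727; D_Mac = 5.61680 half-year periods = 2.80840 yrs; D_mod = 2.80840/(1+0.0125) = 2.77373 yrs.
ΔP/P ≈ -D_mod · Δy = -2.77373 × (-0.0135) = +0.037445 = +3.7445%.

+3.745%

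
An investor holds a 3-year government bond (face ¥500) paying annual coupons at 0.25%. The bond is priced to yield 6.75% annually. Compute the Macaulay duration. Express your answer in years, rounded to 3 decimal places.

Periodic yield y = 0.0675. Discount each cash flow and weight by its year:
  t   CF        PV=CF/(1+0.0675)^t    t·PV
  1         1.25         1.1710         1.1710
  2         1.25         1.0969         2.1938
  3       501.25       412.0508     1,236.1523
  Σ                    414.3187     1,239.5171
Price P = Σ PV = 414.3187.
Macaulay duration = Σ(t·PV) / P = 1,239.5171 / 414.3187 = 2.99170 years.

2.992 years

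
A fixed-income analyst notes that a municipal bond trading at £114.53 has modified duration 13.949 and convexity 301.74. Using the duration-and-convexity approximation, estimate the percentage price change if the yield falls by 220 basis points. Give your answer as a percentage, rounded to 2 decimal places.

Duration effect: -D_mod·Δy = -13.949 × (-0.022) = +0.306878
Convexity effect: ½·C·(Δy)² = 0.5 × 301.74 × (-0.022)² = +0.07302108
ΔP/P ≈ +0.306878 + 0.07302108 = +0.37989908
= +37.989908%.

+37.99%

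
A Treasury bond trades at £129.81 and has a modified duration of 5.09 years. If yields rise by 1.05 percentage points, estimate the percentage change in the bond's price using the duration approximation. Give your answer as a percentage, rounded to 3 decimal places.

-5.345%

Duration approximation: ΔP/P ≈ -D_mod · Δy = -5.09 × (+0.0105) = -0.053445.
As a percentage: -5.3445%.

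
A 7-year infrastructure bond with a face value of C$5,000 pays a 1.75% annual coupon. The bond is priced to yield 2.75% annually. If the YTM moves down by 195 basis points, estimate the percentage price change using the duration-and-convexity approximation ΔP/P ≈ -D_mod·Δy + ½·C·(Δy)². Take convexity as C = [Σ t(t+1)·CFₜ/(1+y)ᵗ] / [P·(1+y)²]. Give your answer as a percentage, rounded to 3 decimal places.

+13.531%

With y = 0.0275:
  t   CF        PV=CF/(1+0.0275)^t    t·PV        t(t+1)·PV
  1        87.50        85.1582        85.1582         170.3163
  2        87.50        82.8790       165.7580         497.2739
  3        87.50        80.6608       241.9824         967.9297
  4        87.50        78.5020       314.0080       1,570.0400
  5        87.50        76.4010       382.0049       2,292.0292
  6        87.50        74.3562       446.1371       3,122.9596
  7     5,087.50     4,207.5725    29,453.0075     235,624.0602
  Σ                  4,685.5296    31,088.0560     244,244.6089
P = 4,685.5296; D_Mac = 6.63491 yrs; D_mod = 6.45733 yrs; C = 49.37449.
Duration effect: -6.45733 × (-0.0195) = +0.125918
Convexity effect: 0.5 × 49.37449 × (-0.0195)² = +0.0093873
ΔP/P ≈ +0.125918 + 0.0093873 = +0.135305 = +13.5305%.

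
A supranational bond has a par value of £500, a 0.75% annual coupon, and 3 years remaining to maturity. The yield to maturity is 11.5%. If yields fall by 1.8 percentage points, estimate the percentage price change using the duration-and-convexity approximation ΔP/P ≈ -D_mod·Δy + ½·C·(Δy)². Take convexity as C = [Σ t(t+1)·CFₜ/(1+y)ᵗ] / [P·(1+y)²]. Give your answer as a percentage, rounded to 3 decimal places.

With y = 0.115:
  t   CF        PV=CF/(1+0.115)^t    t·PV        t(t+1)·PV
  1         3.75         3.3632         3.3632           6.7265
  2         3.75         3.0163         6.0327          18.0981
  3       503.75       363.4046     1,090.2139       4,360.8556
  Σ                    369.7842     1,099.6098       4,385.6801
P = 369.7842; D_Mac = 2.97365 yrs; D_mod = 2.66695 yrs; C = 9.53979.
Duration effect: -2.66695 × (-0.018) = +0.048005
Convexity effect: 0.5 × 9.53979 × (-0.018)² = +0.0015454
ΔP/P ≈ +0.048005 + 0.0015454 = +0.049551 = +4.9551%.

+4.955%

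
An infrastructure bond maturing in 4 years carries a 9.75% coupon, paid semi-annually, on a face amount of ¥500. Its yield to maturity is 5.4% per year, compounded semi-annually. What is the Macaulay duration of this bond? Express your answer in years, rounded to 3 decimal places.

3.454 years

Periodic yield y = 0.027. Discount each cash flow and weight by its period:
  t   CF        PV=CF/(1+0.027)^t    t·PV
  1       24.375        23.7342        23.7342
  2       24.375        23.1102        46.2204
  3       24.375        22.5026        67.5079
  4       24.375        21.9110        87.6441
  5       24.375        21.3350       106.6749
  6       24.375        20.7741       124.6445
  7       24.375        20.2279       141.5955
  8      524.375       423.7195     3,389.7558
  Σ                    577.3145     3,987.7774
Price P = Σ PV = 577.3145.
Macaulay duration = Σ(t·PV) / P = 3,987.7774 / 577.3145 = 6.90746 half-year periods.
In years: 6.90746 / 2 = 3.45373 years.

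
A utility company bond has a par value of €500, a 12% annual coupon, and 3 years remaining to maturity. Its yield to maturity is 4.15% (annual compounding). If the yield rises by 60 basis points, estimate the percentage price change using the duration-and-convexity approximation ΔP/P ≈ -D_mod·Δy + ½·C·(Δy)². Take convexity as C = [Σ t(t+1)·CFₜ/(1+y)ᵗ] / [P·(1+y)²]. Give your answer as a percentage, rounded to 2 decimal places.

-1.55%

With y = 0.0415:
  t   CF        PV=CF/(1+0.0415)^t    t·PV        t(t+1)·PV
  1        60.00        57.6092        57.6092         115.2184
  2        60.00        55.3137       110.6274         331.8822
  3       560.00       495.6901     1,487.0702       5,948.2806
  Σ                    608.6130     1,655.3068       6,395.3813
P = 608.6130; D_Mac = 2.71980 yrs; D_mod = 2.61143 yrs; C = 9.68739.
Duration effect: -2.61143 × (+0.006) = -0.015669
Convexity effect: 0.5 × 9.68739 × (0.006)² = +0.0001744
ΔP/P ≈ -0.015669 + 0.0001744 = -0.015494 = -1.5494%.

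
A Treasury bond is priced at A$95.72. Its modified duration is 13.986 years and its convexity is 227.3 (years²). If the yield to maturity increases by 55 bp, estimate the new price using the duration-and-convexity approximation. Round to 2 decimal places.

A$88.69

Duration effect: -D_mod·Δy = -13.986 × (+0.0055) = -0.076923
Convexity effect: ½·C·(Δy)² = 0.5 × 227.3 × (0.0055)² = +0.0034379125
ΔP/P ≈ -0.076923 + 0.0034379125 = -0.0734850875
New price ≈ 95.72 × (1 - 0.0734850875) = 88.6860074245.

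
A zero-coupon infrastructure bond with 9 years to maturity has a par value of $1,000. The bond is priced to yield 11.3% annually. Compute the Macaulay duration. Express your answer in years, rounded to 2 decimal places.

A zero-coupon bond has a single cash flow at maturity, so its Macaulay duration equals its maturity: 9 years.

9.00 years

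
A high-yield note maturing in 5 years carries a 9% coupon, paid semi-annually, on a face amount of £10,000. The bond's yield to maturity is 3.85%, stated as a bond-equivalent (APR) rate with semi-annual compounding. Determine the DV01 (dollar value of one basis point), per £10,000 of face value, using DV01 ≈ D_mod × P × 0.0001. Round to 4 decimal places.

Periodic yield y = 0.01925.
  t   CF        PV=CF/(1+0.01925)^t    t·PV
  1       450.00       441.5011       441.5011
  2       450.00       433.1627       866.3254
  3       450.00       424.9818     1,274.9455
  4       450.00       416.9554     1,667.8217
  5       450.00       409.0806     2,045.4031
  6       450.00       401.3546     2,408.1273
  7       450.00       393.7744     2,756.4208
  8       450.00       386.3374     3,090.6992
  9       450.00       379.0409     3,411.3678
  10   10,450.00     8,635.9295    86,359.2952
  Σ                 12,322.1184   104,321.9071
P = 12,322.1184; D_Mac = 8.46623 half-year periods = 4.23312 yrs; D_mod = 4.15317 yrs.
DV01 ≈ 4.15317 × 12,322.1184 × 0.0001 = 5.117582.

£5.1176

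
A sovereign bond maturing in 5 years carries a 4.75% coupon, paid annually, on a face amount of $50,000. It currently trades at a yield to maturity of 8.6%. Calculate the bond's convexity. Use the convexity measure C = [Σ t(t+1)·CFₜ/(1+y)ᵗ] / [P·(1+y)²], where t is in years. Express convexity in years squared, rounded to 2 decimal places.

22.24

With y = 0.086:
  t   CF        PV=CF/(1+0.086)^t    t·PV        t(t+1)·PV
  1     2,375.00     2,186.9245     2,186.9245       4,373.8490
  2     2,375.00     2,013.7426     4,027.4853      12,082.4558
  3     2,375.00     1,854.2750     5,562.8249      22,251.2998
  4     2,375.00     1,707.4355     6,829.7421      34,148.7105
  5    52,375.00    34,671.6819   173,358.4096   1,040,150.4575
  Σ                 42,434.0595   191,965.3864   1,113,006.7725
P = 42,434.0595.
Convexity = Σ t(t+1)·PV / [P·(1+y)²] = 1,113,006.7725 / (42,434.0595 × 1.179396) = 22.23943.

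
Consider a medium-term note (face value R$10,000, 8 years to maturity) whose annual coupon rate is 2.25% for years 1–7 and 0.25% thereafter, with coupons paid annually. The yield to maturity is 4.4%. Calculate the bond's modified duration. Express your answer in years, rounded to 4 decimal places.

Periodic yield y = 0.044. First find Macaulay duration:
  t   CF        PV=CF/(1+0.044)^t    t·PV
  1       225.00       215.5172       215.5172
  2       225.00       206.4341       412.8683
  3       225.00       197.7338       593.2015
  4       225.00       189.4002       757.6010
  5       225.00       181.4179       907.0893
  6       225.00       173.7719     1,042.6313
  7       225.00       166.4482     1,165.1372
  8    10,025.00     7,103.6310    56,829.0478
  Σ                  8,434.3544    61,923.0936
P = 8,434.3544; Macaulay duration = 61,923.0936 / 8,434.3544 = 7.34177 years.
Modified duration = D_Mac / (1 + y) = 7.34177 / 1.044 = 7.03235 years.

7.0323 years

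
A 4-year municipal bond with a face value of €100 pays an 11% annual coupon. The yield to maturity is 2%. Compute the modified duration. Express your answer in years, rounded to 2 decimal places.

3.46 years

Periodic yield y = 0.02. First find Macaulay duration:
  t   CF        PV=CF/(1+0.02)^t    t·PV
  1        11.00        10.7843        10.7843
  2        11.00        10.5729        21.1457
  3        11.00        10.3655        31.0966
  4       111.00       102.5468       410.1874
  Σ                    134.2696       473.2140
P = 134.2696; Macaulay duration = 473.2140 / 134.2696 = 3.52436 years.
Modified duration = D_Mac / (1 + y) = 3.52436 / 1.02 = 3.45525 years.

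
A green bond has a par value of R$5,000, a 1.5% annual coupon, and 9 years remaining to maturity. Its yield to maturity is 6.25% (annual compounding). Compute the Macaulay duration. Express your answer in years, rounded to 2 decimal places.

8.35 years

Periodic yield y = 0.0625. Discount each cash flow and weight by its year:
  t   CF        PV=CF/(1+0.0625)^t    t·PV
  1        75.00        70.5882        70.5882
  2        75.00        66.4360       132.8720
  3        75.00        62.5280       187.5840
  4        75.00        58.8499       235.3995
  5        75.00        55.3881       276.9406
  6        75.00        52.1300       312.7799
  7        75.00        49.0635       343.4446
  8        75.00        46.1774       369.4194
  9     5,075.00     2,940.8684    26,467.8160
  Σ                  3,402.0296    28,396.8443
Price P = Σ PV = 3,402.0296.
Macaulay duration = Σ(t·PV) / P = 28,396.8443 / 3,402.0296 = 8.34703 years.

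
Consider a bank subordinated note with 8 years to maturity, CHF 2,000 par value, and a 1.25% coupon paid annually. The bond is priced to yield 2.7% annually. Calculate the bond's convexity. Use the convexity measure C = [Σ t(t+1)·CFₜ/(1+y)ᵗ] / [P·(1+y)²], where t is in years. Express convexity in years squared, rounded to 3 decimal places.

With y = 0.027:
  t   CF        PV=CF/(1+0.027)^t    t·PV        t(t+1)·PV
  1        25.00        24.3427        24.3427          48.6855
  2        25.00        23.7028        47.4055         142.2166
  3        25.00        23.0796        69.2389         276.9555
  4        25.00        22.4729        89.8914         449.4571
  5        25.00        21.8820       109.4102         656.4612
  6        25.00        21.3068       127.8405         894.8838
  7        25.00        20.7466       145.2262       1,161.8095
  8     2,025.00     1,636.2945    13,090.3562     117,813.2062
  Σ                  1,793.8279    13,703.7117     121,443.6753
P = 1,793.8279.
Convexity = Σ t(t+1)·PV / [P·(1+y)²] = 121,443.6753 / (1,793.8279 × 1.054729) = 64.18791.

64.188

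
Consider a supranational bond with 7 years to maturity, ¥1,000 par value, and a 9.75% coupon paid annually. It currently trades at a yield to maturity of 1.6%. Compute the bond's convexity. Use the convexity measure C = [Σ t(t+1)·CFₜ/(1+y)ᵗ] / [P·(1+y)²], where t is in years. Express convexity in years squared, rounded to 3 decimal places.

With y = 0.016:
  t   CF        PV=CF/(1+0.016)^t    t·PV        t(t+1)·PV
  1        97.50        95.9646        95.9646         191.9291
  2        97.50        94.4533       188.9066         566.7199
  3        97.50        92.9659       278.8976       1,115.5903
  4        97.50        91.5018       366.0073       1,830.0366
  5        97.50        90.0609       450.3043       2,701.8257
  6        97.50        88.6426       531.8555       3,722.9882
  7     1,097.50       982.0839     6,874.5870      54,996.6961
  Σ                  1,535.6729     8,786.5229      65,125.7860
P = 1,535.6729.
Convexity = Σ t(t+1)·PV / [P·(1+y)²] = 65,125.7860 / (1,535.6729 × 1.032256) = 41.08344.

41.083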